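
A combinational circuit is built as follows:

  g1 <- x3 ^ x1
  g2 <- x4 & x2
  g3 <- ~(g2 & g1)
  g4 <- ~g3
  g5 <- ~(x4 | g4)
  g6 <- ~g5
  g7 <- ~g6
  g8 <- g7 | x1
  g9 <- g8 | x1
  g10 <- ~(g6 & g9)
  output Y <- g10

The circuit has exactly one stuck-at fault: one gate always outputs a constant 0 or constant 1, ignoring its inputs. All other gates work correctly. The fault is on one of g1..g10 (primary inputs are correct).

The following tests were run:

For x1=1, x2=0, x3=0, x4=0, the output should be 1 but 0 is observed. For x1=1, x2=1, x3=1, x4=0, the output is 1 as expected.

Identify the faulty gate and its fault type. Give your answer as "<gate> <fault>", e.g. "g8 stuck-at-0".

Fault-free values for test 1 (x1=1, x2=0, x3=0, x4=0): g1=1, g2=0, g3=1, g4=0, g5=1, g6=0, g7=1, g8=1, g9=1, g10=1, giving Y=1. Observed 0.
Test 1: faults giving observed 0 are {g2 stuck-at-1, g3 stuck-at-0, g4 stuck-at-1, g5 stuck-at-0, g6 stuck-at-1, g10 stuck-at-0}.
Test 2 (x1=1, x2=1, x3=1, x4=0): fault-free g1=0, g2=0, g3=1, g4=0, g5=1, g6=0, g7=1, g8=1, g9=1, g10=1 → 1; observed 1. Eliminates g3 stuck-at-0, g4 stuck-at-1, g5 stuck-at-0, g6 stuck-at-1, g10 stuck-at-0.
Only g2 stuck-at-1 is consistent with every test.

g2 stuck-at-1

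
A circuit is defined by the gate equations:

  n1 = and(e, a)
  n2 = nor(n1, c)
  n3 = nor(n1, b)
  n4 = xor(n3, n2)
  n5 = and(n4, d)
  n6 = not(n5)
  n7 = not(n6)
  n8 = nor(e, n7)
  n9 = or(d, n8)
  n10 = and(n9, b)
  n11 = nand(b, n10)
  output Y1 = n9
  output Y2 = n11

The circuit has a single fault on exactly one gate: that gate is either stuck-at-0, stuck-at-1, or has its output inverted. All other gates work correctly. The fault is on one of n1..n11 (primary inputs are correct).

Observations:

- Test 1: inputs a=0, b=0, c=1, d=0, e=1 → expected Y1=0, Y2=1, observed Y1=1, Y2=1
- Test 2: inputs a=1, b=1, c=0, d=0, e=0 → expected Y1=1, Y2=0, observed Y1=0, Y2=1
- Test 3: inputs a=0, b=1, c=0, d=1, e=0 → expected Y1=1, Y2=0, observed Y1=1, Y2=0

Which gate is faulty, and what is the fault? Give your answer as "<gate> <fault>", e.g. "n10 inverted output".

Fault-free values for test 1 (a=0, b=0, c=1, d=0, e=1): n1=0, n2=0, n3=1, n4=1, n5=0, n6=1, n7=0, n8=0, n9=0, n10=0, n11=1, giving Y1=0, Y2=1. Observed Y1=1, Y2=1.
Test 1: faults giving observed Y1=1, Y2=1 are {n8 stuck-at-1, n8 inverted output, n9 stuck-at-1, n9 inverted output}.
Test 2 (a=1, b=1, c=0, d=0, e=0): fault-free n1=0, n2=1, n3=0, n4=1, n5=0, n6=1, n7=0, n8=1, n9=1, n10=1, n11=0 → Y1=1, Y2=0; observed Y1=0, Y2=1. Eliminates n8 stuck-at-1, n9 stuck-at-1.
Test 3 (a=0, b=1, c=0, d=1, e=0): fault-free n1=0, n2=1, n3=0, n4=1, n5=1, n6=0, n7=1, n8=0, n9=1, n10=1, n11=0 → Y1=1, Y2=0; observed Y1=1, Y2=0. Eliminates n9 inverted output.
Only n8 inverted output is consistent with every test.

n8 inverted output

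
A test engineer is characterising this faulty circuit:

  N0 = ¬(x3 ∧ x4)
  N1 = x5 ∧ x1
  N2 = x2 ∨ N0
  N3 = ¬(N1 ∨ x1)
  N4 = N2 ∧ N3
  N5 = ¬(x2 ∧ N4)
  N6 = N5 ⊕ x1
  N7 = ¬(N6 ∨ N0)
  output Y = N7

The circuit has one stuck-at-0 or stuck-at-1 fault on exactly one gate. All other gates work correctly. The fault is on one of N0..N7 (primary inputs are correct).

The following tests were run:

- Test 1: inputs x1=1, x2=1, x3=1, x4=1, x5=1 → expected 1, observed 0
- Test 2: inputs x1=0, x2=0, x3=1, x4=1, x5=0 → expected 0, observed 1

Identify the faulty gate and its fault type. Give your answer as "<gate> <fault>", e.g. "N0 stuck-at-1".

N5 stuck-at-0

Fault-free values for test 1 (x1=1, x2=1, x3=1, x4=1, x5=1): N0=0, N1=1, N2=1, N3=0, N4=0, N5=1, N6=0, N7=1, giving Y=1. Observed 0.
Test 1: faults giving observed 0 are {N0 stuck-at-1, N3 stuck-at-1, N4 stuck-at-1, N5 stuck-at-0, N6 stuck-at-1, N7 stuck-at-0}.
Test 2 (x1=0, x2=0, x3=1, x4=1, x5=0): fault-free N0=0, N1=0, N2=0, N3=1, N4=0, N5=1, N6=1, N7=0 → 0; observed 1. Eliminates N0 stuck-at-1, N3 stuck-at-1, N4 stuck-at-1, N6 stuck-at-1, N7 stuck-at-0.
Only N5 stuck-at-0 is consistent with every test.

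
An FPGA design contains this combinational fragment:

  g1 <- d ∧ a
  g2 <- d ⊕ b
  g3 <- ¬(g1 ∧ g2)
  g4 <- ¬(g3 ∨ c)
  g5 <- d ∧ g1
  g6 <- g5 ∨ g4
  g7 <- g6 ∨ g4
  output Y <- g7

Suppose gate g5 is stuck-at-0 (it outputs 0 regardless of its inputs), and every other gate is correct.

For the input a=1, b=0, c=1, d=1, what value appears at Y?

Propagate with g5 forced: g1=1, g2=1, g3=0, g4=0, g5=0 [stuck-at-0], g6=0, g7=0.
So Y = 0. (Without the fault it would be 1.)

0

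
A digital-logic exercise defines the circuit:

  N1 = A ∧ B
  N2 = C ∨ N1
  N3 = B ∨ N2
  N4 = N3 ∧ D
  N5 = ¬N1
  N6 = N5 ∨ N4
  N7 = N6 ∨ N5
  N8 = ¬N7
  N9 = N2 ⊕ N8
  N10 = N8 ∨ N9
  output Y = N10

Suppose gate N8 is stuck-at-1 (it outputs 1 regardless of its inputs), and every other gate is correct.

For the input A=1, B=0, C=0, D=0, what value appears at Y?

Propagate with N8 forced: N1=0, N2=0, N3=0, N4=0, N5=1, N6=1, N7=1, N8=1 [stuck-at-1], N9=1, N10=1.
So Y = 1. (Without the fault it would be 0.)

1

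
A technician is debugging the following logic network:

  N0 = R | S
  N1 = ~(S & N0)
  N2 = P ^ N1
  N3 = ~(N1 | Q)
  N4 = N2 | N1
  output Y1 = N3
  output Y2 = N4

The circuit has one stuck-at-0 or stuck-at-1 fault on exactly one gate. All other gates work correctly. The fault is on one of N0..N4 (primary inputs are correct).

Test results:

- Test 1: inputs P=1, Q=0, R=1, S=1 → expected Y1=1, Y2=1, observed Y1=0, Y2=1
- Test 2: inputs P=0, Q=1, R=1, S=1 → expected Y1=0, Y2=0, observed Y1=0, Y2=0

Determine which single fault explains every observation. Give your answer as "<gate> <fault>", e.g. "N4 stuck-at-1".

Fault-free values for test 1 (P=1, Q=0, R=1, S=1): N0=1, N1=0, N2=1, N3=1, N4=1, giving Y1=1, Y2=1. Observed Y1=0, Y2=1.
Test 1: faults giving observed Y1=0, Y2=1 are {N0 stuck-at-0, N1 stuck-at-1, N3 stuck-at-0}.
Test 2 (P=0, Q=1, R=1, S=1): fault-free N0=1, N1=0, N2=0, N3=0, N4=0 → Y1=0, Y2=0; observed Y1=0, Y2=0. Eliminates N0 stuck-at-0, N1 stuck-at-1.
Only N3 stuck-at-0 is consistent with every test.

N3 stuck-at-0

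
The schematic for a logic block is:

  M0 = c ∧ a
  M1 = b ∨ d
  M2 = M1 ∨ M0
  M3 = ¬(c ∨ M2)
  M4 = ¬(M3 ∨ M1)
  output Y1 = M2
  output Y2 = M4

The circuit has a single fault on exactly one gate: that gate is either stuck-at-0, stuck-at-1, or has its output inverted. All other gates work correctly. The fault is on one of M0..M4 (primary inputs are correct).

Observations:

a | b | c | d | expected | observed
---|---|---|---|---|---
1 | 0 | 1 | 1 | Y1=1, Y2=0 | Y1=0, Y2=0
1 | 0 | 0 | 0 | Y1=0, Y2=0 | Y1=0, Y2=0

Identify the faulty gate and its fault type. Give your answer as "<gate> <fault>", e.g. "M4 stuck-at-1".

Fault-free values for test 1 (a=1, b=0, c=1, d=1): M0=1, M1=1, M2=1, M3=0, M4=0, giving Y1=1, Y2=0. Observed Y1=0, Y2=0.
Test 1: faults giving observed Y1=0, Y2=0 are {M2 stuck-at-0, M2 inverted output}.
Test 2 (a=1, b=0, c=0, d=0): fault-free M0=0, M1=0, M2=0, M3=1, M4=0 → Y1=0, Y2=0; observed Y1=0, Y2=0. Eliminates M2 inverted output.
Only M2 stuck-at-0 is consistent with every test.

M2 stuck-at-0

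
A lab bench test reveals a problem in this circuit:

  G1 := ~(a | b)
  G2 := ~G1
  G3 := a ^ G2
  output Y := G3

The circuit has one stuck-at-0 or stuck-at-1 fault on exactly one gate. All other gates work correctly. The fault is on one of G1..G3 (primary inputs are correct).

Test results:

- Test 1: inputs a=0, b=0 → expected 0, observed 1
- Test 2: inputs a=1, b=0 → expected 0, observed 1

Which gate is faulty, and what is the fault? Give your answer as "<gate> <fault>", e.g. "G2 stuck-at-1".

Fault-free values for test 1 (a=0, b=0): G1=1, G2=0, G3=0, giving Y=0. Observed 1.
Test 1: faults giving observed 1 are {G1 stuck-at-0, G2 stuck-at-1, G3 stuck-at-1}.
Test 2 (a=1, b=0): fault-free G1=0, G2=1, G3=0 → 0; observed 1. Eliminates G1 stuck-at-0, G2 stuck-at-1.
Only G3 stuck-at-1 is consistent with every test.

G3 stuck-at-1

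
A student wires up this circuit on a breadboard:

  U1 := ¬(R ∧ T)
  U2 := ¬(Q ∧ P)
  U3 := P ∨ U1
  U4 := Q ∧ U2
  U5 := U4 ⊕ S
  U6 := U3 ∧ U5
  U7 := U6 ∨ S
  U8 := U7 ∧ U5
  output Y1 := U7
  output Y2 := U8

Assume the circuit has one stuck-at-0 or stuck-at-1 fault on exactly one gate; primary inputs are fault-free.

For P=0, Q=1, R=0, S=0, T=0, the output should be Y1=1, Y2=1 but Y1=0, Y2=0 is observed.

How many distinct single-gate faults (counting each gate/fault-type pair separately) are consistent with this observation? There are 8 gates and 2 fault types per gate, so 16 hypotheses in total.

7

Fault-free: U1=1, U2=1, U3=1, U4=1, U5=1, U6=1, U7=1, U8=1 → Y1=1, Y2=1. Observed Y1=0, Y2=0.
  U1: stuck-at-0 ✓; others ✗
  U2: stuck-at-0 ✓; others ✗
  U3: stuck-at-0 ✓; others ✗
  U4: stuck-at-0 ✓; others ✗
  U5: stuck-at-0 ✓; others ✗
  U6: stuck-at-0 ✓; others ✗
  U7: stuck-at-0 ✓; others ✗
  U8: none of the 2 fault types match ✗
Consistent faults: {U1 stuck-at-0, U2 stuck-at-0, U3 stuck-at-0, U4 stuck-at-0, U5 stuck-at-0, U6 stuck-at-0, U7 stuck-at-0} — 7 in all.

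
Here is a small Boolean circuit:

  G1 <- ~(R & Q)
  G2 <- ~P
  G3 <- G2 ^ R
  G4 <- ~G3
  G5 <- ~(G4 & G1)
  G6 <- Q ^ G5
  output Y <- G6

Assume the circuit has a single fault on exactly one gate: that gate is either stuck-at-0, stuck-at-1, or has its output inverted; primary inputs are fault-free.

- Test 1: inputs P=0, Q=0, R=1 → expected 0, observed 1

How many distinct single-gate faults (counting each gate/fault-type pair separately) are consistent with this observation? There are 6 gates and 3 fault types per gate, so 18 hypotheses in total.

Fault-free: G1=1, G2=1, G3=0, G4=1, G5=0, G6=0 → 0. Observed 1.
  G1: stuck-at-0, inverted output ✓; others ✗
  G2: stuck-at-0, inverted output ✓; others ✗
  G3: stuck-at-1, inverted output ✓; others ✗
  G4: stuck-at-0, inverted output ✓; others ✗
  G5: stuck-at-1, inverted output ✓; others ✗
  G6: stuck-at-1, inverted output ✓; others ✗
Consistent faults: {G1 stuck-at-0, G1 inverted output, G2 stuck-at-0, G2 inverted output, G3 stuck-at-1, G3 inverted output, G4 stuck-at-0, G4 inverted output, G5 stuck-at-1, G5 inverted output, G6 stuck-at-1, G6 inverted output} — 12 in all.

12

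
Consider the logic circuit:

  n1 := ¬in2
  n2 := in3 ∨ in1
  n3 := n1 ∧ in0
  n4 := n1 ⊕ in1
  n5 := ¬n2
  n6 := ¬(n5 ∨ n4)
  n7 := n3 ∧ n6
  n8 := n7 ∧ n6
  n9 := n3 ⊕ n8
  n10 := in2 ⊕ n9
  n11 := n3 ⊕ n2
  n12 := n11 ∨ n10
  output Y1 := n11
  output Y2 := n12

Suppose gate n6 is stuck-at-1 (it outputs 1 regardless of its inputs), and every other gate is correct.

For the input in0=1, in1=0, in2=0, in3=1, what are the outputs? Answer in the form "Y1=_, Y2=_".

Propagate with n6 forced: n1=1, n2=1, n3=1, n4=1, n5=0, n6=1 [stuck-at-1], n7=1, n8=1, n9=0, n10=0, n11=0, n12=0.
So the outputs are Y1=0, Y2=0. (Without the fault they would be Y1=0, Y2=1.)

Y1=0, Y2=0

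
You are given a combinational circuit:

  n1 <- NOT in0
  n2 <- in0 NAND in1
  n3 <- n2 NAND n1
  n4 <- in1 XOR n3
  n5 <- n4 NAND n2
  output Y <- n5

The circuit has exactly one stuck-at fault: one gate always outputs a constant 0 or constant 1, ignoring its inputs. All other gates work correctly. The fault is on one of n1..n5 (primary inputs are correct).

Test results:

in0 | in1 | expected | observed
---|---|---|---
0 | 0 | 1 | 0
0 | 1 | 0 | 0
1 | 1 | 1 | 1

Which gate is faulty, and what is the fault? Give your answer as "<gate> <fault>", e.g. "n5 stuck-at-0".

Fault-free values for test 1 (in0=0, in1=0): n1=1, n2=1, n3=0, n4=0, n5=1, giving Y=1. Observed 0.
Test 1: faults giving observed 0 are {n1 stuck-at-0, n3 stuck-at-1, n4 stuck-at-1, n5 stuck-at-0}.
Test 2 (in0=0, in1=1): fault-free n1=1, n2=1, n3=0, n4=1, n5=0 → 0; observed 0. Eliminates n1 stuck-at-0, n3 stuck-at-1.
Test 3 (in0=1, in1=1): fault-free n1=0, n2=0, n3=1, n4=0, n5=1 → 1; observed 1. Eliminates n5 stuck-at-0.
Only n4 stuck-at-1 is consistent with every test.

n4 stuck-at-1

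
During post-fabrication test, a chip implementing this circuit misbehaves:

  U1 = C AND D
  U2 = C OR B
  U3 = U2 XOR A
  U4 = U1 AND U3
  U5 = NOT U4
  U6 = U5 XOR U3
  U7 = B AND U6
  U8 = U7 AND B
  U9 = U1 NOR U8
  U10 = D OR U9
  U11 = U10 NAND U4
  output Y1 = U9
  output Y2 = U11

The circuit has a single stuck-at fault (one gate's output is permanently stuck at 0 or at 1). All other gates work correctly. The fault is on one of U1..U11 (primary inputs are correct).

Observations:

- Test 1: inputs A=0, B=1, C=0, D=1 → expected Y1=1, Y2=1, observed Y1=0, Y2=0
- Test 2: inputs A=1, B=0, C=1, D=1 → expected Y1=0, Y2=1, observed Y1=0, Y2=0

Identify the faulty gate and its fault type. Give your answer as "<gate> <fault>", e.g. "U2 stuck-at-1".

Fault-free values for test 1 (A=0, B=1, C=0, D=1): U1=0, U2=1, U3=1, U4=0, U5=1, U6=0, U7=0, U8=0, U9=1, U10=1, U11=1, giving Y1=1, Y2=1. Observed Y1=0, Y2=0.
Test 1: faults giving observed Y1=0, Y2=0 are {U1 stuck-at-1, U4 stuck-at-1}.
Test 2 (A=1, B=0, C=1, D=1): fault-free U1=1, U2=1, U3=0, U4=0, U5=1, U6=1, U7=0, U8=0, U9=0, U10=1, U11=1 → Y1=0, Y2=1; observed Y1=0, Y2=0. Eliminates U1 stuck-at-1.
Only U4 stuck-at-1 is consistent with every test.

U4 stuck-at-1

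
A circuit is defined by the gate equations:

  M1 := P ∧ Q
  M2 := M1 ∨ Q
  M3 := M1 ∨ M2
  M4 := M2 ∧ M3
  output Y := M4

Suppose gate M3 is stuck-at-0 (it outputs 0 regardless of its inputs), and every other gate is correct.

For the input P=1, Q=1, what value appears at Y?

0

Propagate with M3 forced: M1=1, M2=1, M3=0 [stuck-at-0], M4=0.
So Y = 0. (Without the fault it would be 1.)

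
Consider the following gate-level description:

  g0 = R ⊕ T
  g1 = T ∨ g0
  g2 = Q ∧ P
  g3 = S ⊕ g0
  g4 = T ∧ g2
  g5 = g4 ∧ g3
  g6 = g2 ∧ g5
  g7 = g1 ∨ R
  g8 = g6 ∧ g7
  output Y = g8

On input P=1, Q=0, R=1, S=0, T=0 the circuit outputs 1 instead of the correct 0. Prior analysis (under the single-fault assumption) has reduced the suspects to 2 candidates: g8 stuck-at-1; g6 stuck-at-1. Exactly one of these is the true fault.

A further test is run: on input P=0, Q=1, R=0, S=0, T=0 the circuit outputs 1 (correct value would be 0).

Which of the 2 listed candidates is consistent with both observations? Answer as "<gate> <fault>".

g8 stuck-at-1

Evaluate each candidate on input P=0, Q=1, R=0, S=0, T=0:
  g8 stuck-at-1: g0=0, g1=0, g2=0, g3=0, g4=0, g5=0, g6=0, g7=0, g8=1 [stuck-at-1] → 1 — matches
  g6 stuck-at-1: g0=0, g1=0, g2=0, g3=0, g4=0, g5=0, g6=1 [stuck-at-1], g7=0, g8=0 → 0 — eliminated
Only g8 stuck-at-1 reproduces the observed 1.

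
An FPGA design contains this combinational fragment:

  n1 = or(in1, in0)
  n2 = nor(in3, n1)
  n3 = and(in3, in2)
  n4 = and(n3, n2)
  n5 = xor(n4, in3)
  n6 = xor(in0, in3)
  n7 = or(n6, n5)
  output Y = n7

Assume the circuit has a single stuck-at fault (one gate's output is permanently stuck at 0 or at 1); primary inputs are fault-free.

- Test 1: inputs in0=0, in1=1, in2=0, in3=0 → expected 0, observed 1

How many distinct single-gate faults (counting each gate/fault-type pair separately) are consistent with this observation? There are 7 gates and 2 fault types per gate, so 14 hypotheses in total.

4

Fault-free: n1=1, n2=0, n3=0, n4=0, n5=0, n6=0, n7=0 → 0. Observed 1.
  n1 stuck-at-0: output 0 ✗
  n1 stuck-at-1: output 0 ✗
  n2 stuck-at-0: output 0 ✗
  n2 stuck-at-1: output 0 ✗
  n3 stuck-at-0: output 0 ✗
  n3 stuck-at-1: output 0 ✗
  n4 stuck-at-0: output 0 ✗
  n4 stuck-at-1: output 1 ✓
  n5 stuck-at-0: output 0 ✗
  n5 stuck-at-1: output 1 ✓
  n6 stuck-at-0: output 0 ✗
  n6 stuck-at-1: output 1 ✓
  n7 stuck-at-0: output 0 ✗
  n7 stuck-at-1: output 1 ✓
Consistent faults: {n4 stuck-at-1, n5 stuck-at-1, n6 stuck-at-1, n7 stuck-at-1} — 4 in all.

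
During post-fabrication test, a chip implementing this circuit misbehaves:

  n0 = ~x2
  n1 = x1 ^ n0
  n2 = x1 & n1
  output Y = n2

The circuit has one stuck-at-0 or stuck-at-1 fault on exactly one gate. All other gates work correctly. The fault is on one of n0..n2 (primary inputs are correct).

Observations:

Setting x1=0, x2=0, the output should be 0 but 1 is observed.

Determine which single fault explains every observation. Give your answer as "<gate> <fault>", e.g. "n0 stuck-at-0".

Fault-free values for test 1 (x1=0, x2=0): n0=1, n1=1, n2=0, giving Y=0. Observed 1.
Test 1: faults giving observed 1 are {n2 stuck-at-1}.
Only n2 stuck-at-1 is consistent with every test.

n2 stuck-at-1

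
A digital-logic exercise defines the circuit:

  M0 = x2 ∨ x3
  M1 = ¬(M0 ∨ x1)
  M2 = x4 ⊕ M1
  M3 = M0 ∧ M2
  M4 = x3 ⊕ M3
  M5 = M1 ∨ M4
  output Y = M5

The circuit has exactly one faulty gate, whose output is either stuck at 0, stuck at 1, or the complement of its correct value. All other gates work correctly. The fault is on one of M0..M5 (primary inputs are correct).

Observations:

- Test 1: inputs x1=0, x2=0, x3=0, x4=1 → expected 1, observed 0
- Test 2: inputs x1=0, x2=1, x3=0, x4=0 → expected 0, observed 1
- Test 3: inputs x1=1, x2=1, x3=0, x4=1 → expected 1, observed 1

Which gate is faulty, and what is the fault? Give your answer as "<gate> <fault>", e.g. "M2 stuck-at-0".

M1 inverted output

Fault-free values for test 1 (x1=0, x2=0, x3=0, x4=1): M0=0, M1=1, M2=0, M3=0, M4=0, M5=1, giving Y=1. Observed 0.
Test 1: faults giving observed 0 are {M1 stuck-at-0, M1 inverted output, M5 stuck-at-0, M5 inverted output}.
Test 2 (x1=0, x2=1, x3=0, x4=0): fault-free M0=1, M1=0, M2=0, M3=0, M4=0, M5=0 → 0; observed 1. Eliminates M1 stuck-at-0, M5 stuck-at-0.
Test 3 (x1=1, x2=1, x3=0, x4=1): fault-free M0=1, M1=0, M2=1, M3=1, M4=1, M5=1 → 1; observed 1. Eliminates M5 inverted output.
Only M1 inverted output is consistent with every test.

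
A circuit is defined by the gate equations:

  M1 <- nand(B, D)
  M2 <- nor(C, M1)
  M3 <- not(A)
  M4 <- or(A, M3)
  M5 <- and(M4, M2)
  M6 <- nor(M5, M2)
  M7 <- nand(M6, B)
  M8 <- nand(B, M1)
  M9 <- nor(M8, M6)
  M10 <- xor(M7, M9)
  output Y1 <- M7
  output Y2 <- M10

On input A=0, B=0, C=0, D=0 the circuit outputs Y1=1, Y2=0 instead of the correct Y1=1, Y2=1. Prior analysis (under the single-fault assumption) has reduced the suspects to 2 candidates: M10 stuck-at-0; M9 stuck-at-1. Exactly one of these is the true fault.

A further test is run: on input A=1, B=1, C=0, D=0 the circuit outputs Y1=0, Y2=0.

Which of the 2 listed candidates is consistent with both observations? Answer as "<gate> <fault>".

M10 stuck-at-0

Evaluate each candidate on input A=1, B=1, C=0, D=0:
  M10 stuck-at-0: M1=1, M2=0, M3=0, M4=1, M5=0, M6=1, M7=0, M8=0, M9=0, M10=0 [stuck-at-0] → Y1=0, Y2=0 — matches
  M9 stuck-at-1: M1=1, M2=0, M3=0, M4=1, M5=0, M6=1, M7=0, M8=0, M9=1 [stuck-at-1], M10=1 → Y1=0, Y2=1 — eliminated
Only M10 stuck-at-0 reproduces the observed Y1=0, Y2=0.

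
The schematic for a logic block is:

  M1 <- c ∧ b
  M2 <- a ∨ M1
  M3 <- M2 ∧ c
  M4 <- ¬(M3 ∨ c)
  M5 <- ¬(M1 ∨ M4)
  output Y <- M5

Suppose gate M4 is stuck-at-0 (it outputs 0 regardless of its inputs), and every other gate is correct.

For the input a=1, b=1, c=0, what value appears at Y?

1

Propagate with M4 forced: M1=0, M2=1, M3=0, M4=0 [stuck-at-0], M5=1.
So Y = 1. (Without the fault it would be 0.)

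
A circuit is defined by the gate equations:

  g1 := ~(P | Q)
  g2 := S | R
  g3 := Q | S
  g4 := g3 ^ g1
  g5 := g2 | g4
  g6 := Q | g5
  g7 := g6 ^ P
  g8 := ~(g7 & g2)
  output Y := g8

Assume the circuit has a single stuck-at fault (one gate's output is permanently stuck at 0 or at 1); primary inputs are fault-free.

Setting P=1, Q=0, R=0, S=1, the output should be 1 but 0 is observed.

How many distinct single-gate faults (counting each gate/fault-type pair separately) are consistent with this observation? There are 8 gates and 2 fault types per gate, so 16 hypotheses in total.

Fault-free: g1=0, g2=1, g3=1, g4=1, g5=1, g6=1, g7=0, g8=1 → 1. Observed 0.
  g1: none of the 2 fault types match ✗
  g2: none of the 2 fault types match ✗
  g3: none of the 2 fault types match ✗
  g4: none of the 2 fault types match ✗
  g5: stuck-at-0 ✓; others ✗
  g6: stuck-at-0 ✓; others ✗
  g7: stuck-at-1 ✓; others ✗
  g8: stuck-at-0 ✓; others ✗
Consistent faults: {g5 stuck-at-0, g6 stuck-at-0, g7 stuck-at-1, g8 stuck-at-0} — 4 in all.

4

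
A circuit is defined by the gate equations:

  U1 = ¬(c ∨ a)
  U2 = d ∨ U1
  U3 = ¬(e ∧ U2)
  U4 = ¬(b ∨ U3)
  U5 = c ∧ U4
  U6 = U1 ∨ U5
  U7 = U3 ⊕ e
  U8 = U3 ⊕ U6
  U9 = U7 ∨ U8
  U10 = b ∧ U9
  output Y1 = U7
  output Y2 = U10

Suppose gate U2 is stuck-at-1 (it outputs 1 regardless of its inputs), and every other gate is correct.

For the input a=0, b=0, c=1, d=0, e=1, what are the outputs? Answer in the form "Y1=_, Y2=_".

Y1=1, Y2=0

Propagate with U2 forced: U1=0, U2=1 [stuck-at-1], U3=0, U4=1, U5=1, U6=1, U7=1, U8=1, U9=1, U10=0.
So the outputs are Y1=1, Y2=0. (Without the fault they would be Y1=0, Y2=0.)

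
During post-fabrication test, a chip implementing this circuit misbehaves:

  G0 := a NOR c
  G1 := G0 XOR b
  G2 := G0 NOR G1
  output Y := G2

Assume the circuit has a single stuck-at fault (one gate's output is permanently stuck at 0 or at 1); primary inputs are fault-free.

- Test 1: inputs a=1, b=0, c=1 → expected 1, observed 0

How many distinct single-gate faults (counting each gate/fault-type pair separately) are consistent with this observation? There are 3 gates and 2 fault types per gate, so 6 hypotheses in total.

Fault-free: G0=0, G1=0, G2=1 → 1. Observed 0.
  G0 stuck-at-0: output 1 ✗
  G0 stuck-at-1: output 0 ✓
  G1 stuck-at-0: output 1 ✗
  G1 stuck-at-1: output 0 ✓
  G2 stuck-at-0: output 0 ✓
  G2 stuck-at-1: output 1 ✗
Consistent faults: {G0 stuck-at-1, G1 stuck-at-1, G2 stuck-at-0} — 3 in all.

3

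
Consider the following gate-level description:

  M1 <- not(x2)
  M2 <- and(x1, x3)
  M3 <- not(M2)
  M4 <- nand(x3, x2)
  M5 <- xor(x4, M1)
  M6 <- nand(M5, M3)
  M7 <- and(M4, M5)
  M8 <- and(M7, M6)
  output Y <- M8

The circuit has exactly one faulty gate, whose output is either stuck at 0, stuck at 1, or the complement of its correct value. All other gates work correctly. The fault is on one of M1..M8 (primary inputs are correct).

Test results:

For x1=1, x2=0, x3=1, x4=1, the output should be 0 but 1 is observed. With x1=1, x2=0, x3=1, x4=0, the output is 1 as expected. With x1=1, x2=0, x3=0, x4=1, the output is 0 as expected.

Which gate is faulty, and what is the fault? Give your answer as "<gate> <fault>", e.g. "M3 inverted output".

M5 stuck-at-1

Fault-free values for test 1 (x1=1, x2=0, x3=1, x4=1): M1=1, M2=1, M3=0, M4=1, M5=0, M6=1, M7=0, M8=0, giving Y=0. Observed 1.
Test 1: faults giving observed 1 are {M1 stuck-at-0, M1 inverted output, M5 stuck-at-1, M5 inverted output, M7 stuck-at-1, M7 inverted output, M8 stuck-at-1, M8 inverted output}.
Test 2 (x1=1, x2=0, x3=1, x4=0): fault-free M1=1, M2=1, M3=0, M4=1, M5=1, M6=1, M7=1, M8=1 → 1; observed 1. Eliminates M1 stuck-at-0, M1 inverted output, M5 inverted output, M7 inverted output, M8 inverted output.
Test 3 (x1=1, x2=0, x3=0, x4=1): fault-free M1=1, M2=0, M3=1, M4=1, M5=0, M6=1, M7=0, M8=0 → 0; observed 0. Eliminates M7 stuck-at-1, M8 stuck-at-1.
Only M5 stuck-at-1 is consistent with every test.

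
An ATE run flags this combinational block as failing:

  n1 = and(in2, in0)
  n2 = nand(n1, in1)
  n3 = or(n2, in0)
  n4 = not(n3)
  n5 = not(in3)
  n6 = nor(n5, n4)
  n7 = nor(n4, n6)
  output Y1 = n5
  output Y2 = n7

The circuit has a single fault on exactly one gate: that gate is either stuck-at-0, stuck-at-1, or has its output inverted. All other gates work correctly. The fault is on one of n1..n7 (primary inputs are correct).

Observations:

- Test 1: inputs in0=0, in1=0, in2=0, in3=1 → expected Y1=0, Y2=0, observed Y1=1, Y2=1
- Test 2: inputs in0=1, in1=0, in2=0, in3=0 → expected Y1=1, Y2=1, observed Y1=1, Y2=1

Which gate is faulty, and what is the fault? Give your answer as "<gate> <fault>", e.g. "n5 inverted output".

Fault-free values for test 1 (in0=0, in1=0, in2=0, in3=1): n1=0, n2=1, n3=1, n4=0, n5=0, n6=1, n7=0, giving Y1=0, Y2=0. Observed Y1=1, Y2=1.
Test 1: faults giving observed Y1=1, Y2=1 are {n5 stuck-at-1, n5 inverted output}.
Test 2 (in0=1, in1=0, in2=0, in3=0): fault-free n1=0, n2=1, n3=1, n4=0, n5=1, n6=0, n7=1 → Y1=1, Y2=1; observed Y1=1, Y2=1. Eliminates n5 inverted output.
Only n5 stuck-at-1 is consistent with every test.

n5 stuck-at-1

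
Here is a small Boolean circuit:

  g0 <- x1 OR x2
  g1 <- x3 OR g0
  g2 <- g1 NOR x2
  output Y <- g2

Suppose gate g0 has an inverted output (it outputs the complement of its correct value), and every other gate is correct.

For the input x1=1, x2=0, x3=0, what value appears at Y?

1

Propagate with g0 forced: g0=0 [inverted output], g1=0, g2=1.
So Y = 1. (Without the fault it would be 0.)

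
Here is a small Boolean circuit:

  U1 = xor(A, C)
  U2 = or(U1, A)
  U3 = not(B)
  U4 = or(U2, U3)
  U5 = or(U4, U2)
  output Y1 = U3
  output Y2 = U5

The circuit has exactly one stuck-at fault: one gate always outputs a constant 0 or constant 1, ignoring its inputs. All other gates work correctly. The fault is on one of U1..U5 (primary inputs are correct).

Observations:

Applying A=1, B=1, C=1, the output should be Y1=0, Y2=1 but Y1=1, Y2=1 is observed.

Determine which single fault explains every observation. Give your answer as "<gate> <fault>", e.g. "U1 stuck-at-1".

U3 stuck-at-1

Fault-free values for test 1 (A=1, B=1, C=1): U1=0, U2=1, U3=0, U4=1, U5=1, giving Y1=0, Y2=1. Observed Y1=1, Y2=1.
Test 1: faults giving observed Y1=1, Y2=1 are {U3 stuck-at-1}.
Only U3 stuck-at-1 is consistent with every test.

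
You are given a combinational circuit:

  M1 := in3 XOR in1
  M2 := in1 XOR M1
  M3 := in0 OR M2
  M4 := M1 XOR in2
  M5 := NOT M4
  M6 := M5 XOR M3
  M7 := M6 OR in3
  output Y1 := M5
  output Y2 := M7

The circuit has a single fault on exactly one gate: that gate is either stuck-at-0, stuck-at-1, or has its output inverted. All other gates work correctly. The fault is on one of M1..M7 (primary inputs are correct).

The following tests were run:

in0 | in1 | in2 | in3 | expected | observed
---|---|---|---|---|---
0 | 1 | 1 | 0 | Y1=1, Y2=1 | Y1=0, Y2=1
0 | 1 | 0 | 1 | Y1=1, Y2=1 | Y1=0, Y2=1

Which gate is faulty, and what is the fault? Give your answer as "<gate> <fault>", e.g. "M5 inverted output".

M1 inverted output

Fault-free values for test 1 (in0=0, in1=1, in2=1, in3=0): M1=1, M2=0, M3=0, M4=0, M5=1, M6=1, M7=1, giving Y1=1, Y2=1. Observed Y1=0, Y2=1.
Test 1: faults giving observed Y1=0, Y2=1 are {M1 stuck-at-0, M1 inverted output}.
Test 2 (in0=0, in1=1, in2=0, in3=1): fault-free M1=0, M2=1, M3=1, M4=0, M5=1, M6=0, M7=1 → Y1=1, Y2=1; observed Y1=0, Y2=1. Eliminates M1 stuck-at-0.
Only M1 inverted output is consistent with every test.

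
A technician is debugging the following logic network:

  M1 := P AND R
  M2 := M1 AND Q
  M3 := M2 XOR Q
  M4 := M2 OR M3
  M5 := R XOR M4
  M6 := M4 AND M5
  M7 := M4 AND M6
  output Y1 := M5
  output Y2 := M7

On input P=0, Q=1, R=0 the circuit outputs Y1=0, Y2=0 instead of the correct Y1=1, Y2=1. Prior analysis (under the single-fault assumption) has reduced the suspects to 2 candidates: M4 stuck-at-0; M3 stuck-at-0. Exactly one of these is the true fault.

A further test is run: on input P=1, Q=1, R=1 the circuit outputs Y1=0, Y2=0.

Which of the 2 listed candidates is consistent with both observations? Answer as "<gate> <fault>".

M3 stuck-at-0

Evaluate each candidate on input P=1, Q=1, R=1:
  M4 stuck-at-0: M1=1, M2=1, M3=0, M4=0 [stuck-at-0], M5=1, M6=0, M7=0 → Y1=1, Y2=0 — eliminated
  M3 stuck-at-0: M1=1, M2=1, M3=0 [stuck-at-0], M4=1, M5=0, M6=0, M7=0 → Y1=0, Y2=0 — matches
Only M3 stuck-at-0 reproduces the observed Y1=0, Y2=0.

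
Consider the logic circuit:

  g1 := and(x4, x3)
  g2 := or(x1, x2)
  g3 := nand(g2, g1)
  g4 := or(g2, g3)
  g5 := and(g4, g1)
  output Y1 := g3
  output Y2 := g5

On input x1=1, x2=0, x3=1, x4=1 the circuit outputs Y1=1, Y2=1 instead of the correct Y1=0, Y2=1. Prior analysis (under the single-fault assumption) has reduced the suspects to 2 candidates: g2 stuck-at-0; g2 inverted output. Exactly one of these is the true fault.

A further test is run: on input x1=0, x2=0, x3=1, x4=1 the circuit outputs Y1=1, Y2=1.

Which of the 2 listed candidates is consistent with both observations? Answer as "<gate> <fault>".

Evaluate each candidate on input x1=0, x2=0, x3=1, x4=1:
  g2 stuck-at-0: g1=1, g2=0 [stuck-at-0], g3=1, g4=1, g5=1 → Y1=1, Y2=1 — matches
  g2 inverted output: g1=1, g2=1 [inverted output], g3=0, g4=1, g5=1 → Y1=0, Y2=1 — eliminated
Only g2 stuck-at-0 reproduces the observed Y1=1, Y2=1.

g2 stuck-at-0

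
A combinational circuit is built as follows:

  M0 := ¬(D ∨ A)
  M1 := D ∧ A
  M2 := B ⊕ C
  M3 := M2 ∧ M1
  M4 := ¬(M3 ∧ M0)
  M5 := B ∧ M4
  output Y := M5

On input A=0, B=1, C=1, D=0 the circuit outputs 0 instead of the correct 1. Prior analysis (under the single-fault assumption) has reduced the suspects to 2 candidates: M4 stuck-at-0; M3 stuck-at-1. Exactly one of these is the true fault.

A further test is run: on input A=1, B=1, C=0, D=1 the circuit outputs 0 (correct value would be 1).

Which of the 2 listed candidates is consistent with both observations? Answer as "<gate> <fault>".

M4 stuck-at-0

Evaluate each candidate on input A=1, B=1, C=0, D=1:
  M4 stuck-at-0: M0=0, M1=1, M2=1, M3=1, M4=0 [stuck-at-0], M5=0 → 0 — matches
  M3 stuck-at-1: M0=0, M1=1, M2=1, M3=1 [stuck-at-1], M4=1, M5=1 → 1 — eliminated
Only M4 stuck-at-0 reproduces the observed 0.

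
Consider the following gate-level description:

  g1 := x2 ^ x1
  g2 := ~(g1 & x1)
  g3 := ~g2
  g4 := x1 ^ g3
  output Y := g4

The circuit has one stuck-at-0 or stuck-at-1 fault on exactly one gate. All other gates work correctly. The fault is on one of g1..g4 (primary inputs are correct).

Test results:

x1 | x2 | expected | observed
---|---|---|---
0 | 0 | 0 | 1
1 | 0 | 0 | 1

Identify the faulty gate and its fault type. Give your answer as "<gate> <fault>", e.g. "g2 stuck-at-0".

g4 stuck-at-1

Fault-free values for test 1 (x1=0, x2=0): g1=0, g2=1, g3=0, g4=0, giving Y=0. Observed 1.
Test 1: faults giving observed 1 are {g2 stuck-at-0, g3 stuck-at-1, g4 stuck-at-1}.
Test 2 (x1=1, x2=0): fault-free g1=1, g2=0, g3=1, g4=0 → 0; observed 1. Eliminates g2 stuck-at-0, g3 stuck-at-1.
Only g4 stuck-at-1 is consistent with every test.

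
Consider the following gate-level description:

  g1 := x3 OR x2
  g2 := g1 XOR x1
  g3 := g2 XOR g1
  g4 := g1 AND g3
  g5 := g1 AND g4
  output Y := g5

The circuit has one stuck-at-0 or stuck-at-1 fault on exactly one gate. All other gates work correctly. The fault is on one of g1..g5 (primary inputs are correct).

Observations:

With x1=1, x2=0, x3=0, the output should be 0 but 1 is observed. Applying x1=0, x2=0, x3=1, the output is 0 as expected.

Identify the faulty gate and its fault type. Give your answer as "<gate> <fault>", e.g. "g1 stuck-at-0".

Fault-free values for test 1 (x1=1, x2=0, x3=0): g1=0, g2=1, g3=1, g4=0, g5=0, giving Y=0. Observed 1.
Test 1: faults giving observed 1 are {g1 stuck-at-1, g5 stuck-at-1}.
Test 2 (x1=0, x2=0, x3=1): fault-free g1=1, g2=1, g3=0, g4=0, g5=0 → 0; observed 0. Eliminates g5 stuck-at-1.
Only g1 stuck-at-1 is consistent with every test.

g1 stuck-at-1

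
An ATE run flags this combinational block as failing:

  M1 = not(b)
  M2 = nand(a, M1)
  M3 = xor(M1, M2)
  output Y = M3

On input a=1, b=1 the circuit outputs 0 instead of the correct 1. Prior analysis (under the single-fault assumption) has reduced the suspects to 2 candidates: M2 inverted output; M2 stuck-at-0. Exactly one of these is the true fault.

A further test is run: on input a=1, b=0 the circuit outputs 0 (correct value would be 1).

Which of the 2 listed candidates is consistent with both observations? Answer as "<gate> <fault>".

M2 inverted output

Evaluate each candidate on input a=1, b=0:
  M2 inverted output: M1=1, M2=1 [inverted output], M3=0 → 0 — matches
  M2 stuck-at-0: M1=1, M2=0 [stuck-at-0], M3=1 → 1 — eliminated
Only M2 inverted output reproduces the observed 0.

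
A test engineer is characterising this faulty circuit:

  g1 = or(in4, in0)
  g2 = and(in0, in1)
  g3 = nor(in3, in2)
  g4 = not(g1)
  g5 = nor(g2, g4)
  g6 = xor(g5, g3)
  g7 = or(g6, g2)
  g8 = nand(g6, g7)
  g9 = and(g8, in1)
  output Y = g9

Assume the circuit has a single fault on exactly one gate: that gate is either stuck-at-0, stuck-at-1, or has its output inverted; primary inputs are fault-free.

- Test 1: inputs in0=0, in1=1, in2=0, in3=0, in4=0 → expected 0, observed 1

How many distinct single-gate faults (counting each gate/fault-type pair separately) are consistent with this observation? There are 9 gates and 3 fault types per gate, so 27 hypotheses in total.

16

Fault-free: g1=0, g2=0, g3=1, g4=1, g5=0, g6=1, g7=1, g8=0, g9=0 → 0. Observed 1.
  g1: stuck-at-1, inverted output ✓; others ✗
  g2: none of the 3 fault types match ✗
  g3: stuck-at-0, inverted output ✓; others ✗
  g4: stuck-at-0, inverted output ✓; others ✗
  g5: stuck-at-1, inverted output ✓; others ✗
  g6: stuck-at-0, inverted output ✓; others ✗
  g7: stuck-at-0, inverted output ✓; others ✗
  g8: stuck-at-1, inverted output ✓; others ✗
  g9: stuck-at-1, inverted output ✓; others ✗
Consistent faults: {g1 stuck-at-1, g1 inverted output, g3 stuck-at-0, g3 inverted output, g4 stuck-at-0, g4 inverted output, g5 stuck-at-1, g5 inverted output, g6 stuck-at-0, g6 inverted output, g7 stuck-at-0, g7 inverted output, g8 stuck-at-1, g8 inverted output, g9 stuck-at-1, g9 inverted output} — 16 in all.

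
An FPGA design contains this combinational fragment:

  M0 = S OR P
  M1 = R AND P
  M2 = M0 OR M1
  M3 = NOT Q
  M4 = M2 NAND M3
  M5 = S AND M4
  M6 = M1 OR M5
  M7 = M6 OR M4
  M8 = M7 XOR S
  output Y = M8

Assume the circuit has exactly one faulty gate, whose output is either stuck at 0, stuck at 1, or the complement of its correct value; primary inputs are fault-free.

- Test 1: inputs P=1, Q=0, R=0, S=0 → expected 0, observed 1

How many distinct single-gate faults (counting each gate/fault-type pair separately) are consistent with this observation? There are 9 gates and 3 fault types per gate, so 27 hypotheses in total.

Fault-free: M0=1, M1=0, M2=1, M3=1, M4=0, M5=0, M6=0, M7=0, M8=0 → 0. Observed 1.
  M0: stuck-at-0, inverted output ✓; others ✗
  M1: stuck-at-1, inverted output ✓; others ✗
  M2: stuck-at-0, inverted output ✓; others ✗
  M3: stuck-at-0, inverted output ✓; others ✗
  M4: stuck-at-1, inverted output ✓; others ✗
  M5: stuck-at-1, inverted output ✓; others ✗
  M6: stuck-at-1, inverted output ✓; others ✗
  M7: stuck-at-1, inverted output ✓; others ✗
  M8: stuck-at-1, inverted output ✓; others ✗
Consistent faults: {M0 stuck-at-0, M0 inverted output, M1 stuck-at-1, M1 inverted output, M2 stuck-at-0, M2 inverted output, M3 stuck-at-0, M3 inverted output, M4 stuck-at-1, M4 inverted output, M5 stuck-at-1, M5 inverted output, M6 stuck-at-1, M6 inverted output, M7 stuck-at-1, M7 inverted output, M8 stuck-at-1, M8 inverted output} — 18 in all.

18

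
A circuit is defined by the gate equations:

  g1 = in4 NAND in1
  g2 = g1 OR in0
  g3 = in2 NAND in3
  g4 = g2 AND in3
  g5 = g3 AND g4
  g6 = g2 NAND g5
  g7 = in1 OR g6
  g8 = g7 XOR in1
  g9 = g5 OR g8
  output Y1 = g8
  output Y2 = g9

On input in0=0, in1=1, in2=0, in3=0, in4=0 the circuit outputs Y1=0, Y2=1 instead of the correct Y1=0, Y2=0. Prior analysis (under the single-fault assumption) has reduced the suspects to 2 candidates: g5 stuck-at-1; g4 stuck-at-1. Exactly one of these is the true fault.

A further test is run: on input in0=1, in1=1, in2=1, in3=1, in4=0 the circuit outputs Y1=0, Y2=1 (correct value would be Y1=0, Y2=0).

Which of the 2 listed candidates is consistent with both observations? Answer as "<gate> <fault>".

Evaluate each candidate on input in0=1, in1=1, in2=1, in3=1, in4=0:
  g5 stuck-at-1: g1=1, g2=1, g3=0, g4=1, g5=1 [stuck-at-1], g6=0, g7=1, g8=0, g9=1 → Y1=0, Y2=1 — matches
  g4 stuck-at-1: g1=1, g2=1, g3=0, g4=1 [stuck-at-1], g5=0, g6=1, g7=1, g8=0, g9=0 → Y1=0, Y2=0 — eliminated
Only g5 stuck-at-1 reproduces the observed Y1=0, Y2=1.

g5 stuck-at-1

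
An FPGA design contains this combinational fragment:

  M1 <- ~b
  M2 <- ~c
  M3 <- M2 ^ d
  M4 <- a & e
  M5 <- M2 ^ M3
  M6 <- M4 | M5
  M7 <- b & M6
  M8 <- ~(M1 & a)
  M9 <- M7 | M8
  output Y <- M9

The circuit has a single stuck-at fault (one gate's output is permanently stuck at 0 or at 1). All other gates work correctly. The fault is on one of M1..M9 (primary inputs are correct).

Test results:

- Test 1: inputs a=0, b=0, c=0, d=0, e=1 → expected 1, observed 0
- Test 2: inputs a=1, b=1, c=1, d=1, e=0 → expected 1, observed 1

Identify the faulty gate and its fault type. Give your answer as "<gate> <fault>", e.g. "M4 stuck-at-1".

M8 stuck-at-0

Fault-free values for test 1 (a=0, b=0, c=0, d=0, e=1): M1=1, M2=1, M3=1, M4=0, M5=0, M6=0, M7=0, M8=1, M9=1, giving Y=1. Observed 0.
Test 1: faults giving observed 0 are {M8 stuck-at-0, M9 stuck-at-0}.
Test 2 (a=1, b=1, c=1, d=1, e=0): fault-free M1=0, M2=0, M3=1, M4=0, M5=1, M6=1, M7=1, M8=1, M9=1 → 1; observed 1. Eliminates M9 stuck-at-0.
Only M8 stuck-at-0 is consistent with every test.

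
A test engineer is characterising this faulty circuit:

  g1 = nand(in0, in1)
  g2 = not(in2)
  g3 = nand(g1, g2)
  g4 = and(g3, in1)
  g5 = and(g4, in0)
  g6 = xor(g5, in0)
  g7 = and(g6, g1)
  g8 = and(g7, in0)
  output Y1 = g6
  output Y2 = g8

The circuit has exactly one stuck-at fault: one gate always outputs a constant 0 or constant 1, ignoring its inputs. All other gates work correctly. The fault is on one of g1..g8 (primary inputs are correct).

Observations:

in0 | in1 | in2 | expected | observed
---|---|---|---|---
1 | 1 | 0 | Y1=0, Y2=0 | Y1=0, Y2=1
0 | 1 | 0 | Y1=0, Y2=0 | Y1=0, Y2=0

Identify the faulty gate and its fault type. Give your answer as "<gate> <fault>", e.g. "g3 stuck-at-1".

g7 stuck-at-1

Fault-free values for test 1 (in0=1, in1=1, in2=0): g1=0, g2=1, g3=1, g4=1, g5=1, g6=0, g7=0, g8=0, giving Y1=0, Y2=0. Observed Y1=0, Y2=1.
Test 1: faults giving observed Y1=0, Y2=1 are {g7 stuck-at-1, g8 stuck-at-1}.
Test 2 (in0=0, in1=1, in2=0): fault-free g1=1, g2=1, g3=0, g4=0, g5=0, g6=0, g7=0, g8=0 → Y1=0, Y2=0; observed Y1=0, Y2=0. Eliminates g8 stuck-at-1.
Only g7 stuck-at-1 is consistent with every test.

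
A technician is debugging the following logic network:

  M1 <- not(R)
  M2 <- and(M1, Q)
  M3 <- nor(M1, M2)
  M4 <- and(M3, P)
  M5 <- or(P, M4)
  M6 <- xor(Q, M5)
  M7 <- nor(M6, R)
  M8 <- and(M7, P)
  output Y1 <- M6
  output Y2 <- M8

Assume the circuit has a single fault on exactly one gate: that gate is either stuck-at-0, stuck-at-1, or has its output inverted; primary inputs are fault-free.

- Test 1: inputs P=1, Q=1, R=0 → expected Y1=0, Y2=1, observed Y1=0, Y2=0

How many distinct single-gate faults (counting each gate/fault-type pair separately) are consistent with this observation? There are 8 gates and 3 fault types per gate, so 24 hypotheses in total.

4

Fault-free: M1=1, M2=1, M3=0, M4=0, M5=1, M6=0, M7=1, M8=1 → Y1=0, Y2=1. Observed Y1=0, Y2=0.
  M1: none of the 3 fault types match ✗
  M2: none of the 3 fault types match ✗
  M3: none of the 3 fault types match ✗
  M4: none of the 3 fault types match ✗
  M5: none of the 3 fault types match ✗
  M6: none of the 3 fault types match ✗
  M7: stuck-at-0, inverted output ✓; others ✗
  M8: stuck-at-0, inverted output ✓; others ✗
Consistent faults: {M7 stuck-at-0, M7 inverted output, M8 stuck-at-0, M8 inverted output} — 4 in all.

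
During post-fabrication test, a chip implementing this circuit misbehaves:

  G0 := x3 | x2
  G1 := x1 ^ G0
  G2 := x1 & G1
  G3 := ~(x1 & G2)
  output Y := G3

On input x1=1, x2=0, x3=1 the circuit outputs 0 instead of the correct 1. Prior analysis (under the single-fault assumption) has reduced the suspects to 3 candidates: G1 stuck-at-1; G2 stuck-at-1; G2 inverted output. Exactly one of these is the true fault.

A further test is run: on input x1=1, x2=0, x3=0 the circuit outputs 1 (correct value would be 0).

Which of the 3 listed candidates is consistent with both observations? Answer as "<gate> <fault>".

G2 inverted output

Evaluate each candidate on input x1=1, x2=0, x3=0:
  G1 stuck-at-1: G0=0, G1=1 [stuck-at-1], G2=1, G3=0 → 0 — eliminated
  G2 stuck-at-1: G0=0, G1=1, G2=1 [stuck-at-1], G3=0 → 0 — eliminated
  G2 inverted output: G0=0, G1=1, G2=0 [inverted output], G3=1 → 1 — matches
Only G2 inverted output reproduces the observed 1.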